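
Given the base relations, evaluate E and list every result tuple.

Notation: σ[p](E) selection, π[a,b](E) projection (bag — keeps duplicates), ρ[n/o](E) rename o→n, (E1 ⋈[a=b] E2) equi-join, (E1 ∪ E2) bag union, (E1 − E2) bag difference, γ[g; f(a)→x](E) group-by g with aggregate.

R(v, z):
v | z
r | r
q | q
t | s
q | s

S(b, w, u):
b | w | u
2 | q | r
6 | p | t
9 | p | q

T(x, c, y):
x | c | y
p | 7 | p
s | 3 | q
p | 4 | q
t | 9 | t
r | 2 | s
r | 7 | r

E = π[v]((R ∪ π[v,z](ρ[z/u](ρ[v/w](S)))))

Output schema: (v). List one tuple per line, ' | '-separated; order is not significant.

Stepwise |·|:
  R → 4
  S → 3
  ρ[v/w](S) → 3
  ρ[z/u](ρ[v/w](S)) → 3
  π[v,z](ρ[z/u](ρ[v/w](S))) → 3
  (R ∪ π[v,z](ρ[z/u](ρ[v/w](S)))) → 7
  π[v]((R ∪ π[v,z](ρ[z/u](ρ[v/w](S))))) → 7

== RESULT ==
v
p
p
q
q
q
r
t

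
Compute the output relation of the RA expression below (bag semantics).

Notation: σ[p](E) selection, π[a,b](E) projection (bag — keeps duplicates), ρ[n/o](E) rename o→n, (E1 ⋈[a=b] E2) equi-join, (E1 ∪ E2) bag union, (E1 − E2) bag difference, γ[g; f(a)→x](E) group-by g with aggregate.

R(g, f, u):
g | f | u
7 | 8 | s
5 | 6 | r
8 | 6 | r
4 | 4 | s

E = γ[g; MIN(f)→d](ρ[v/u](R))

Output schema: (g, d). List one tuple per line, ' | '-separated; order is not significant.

Row counts bottom-up:
  R → 4
  ρ[v/u](R) → 4
  γ[g; MIN(f)→d](ρ[v/u](R)) → 4

== RESULT ==
g | d
4 | 4
5 | 6
7 | 8
8 | 6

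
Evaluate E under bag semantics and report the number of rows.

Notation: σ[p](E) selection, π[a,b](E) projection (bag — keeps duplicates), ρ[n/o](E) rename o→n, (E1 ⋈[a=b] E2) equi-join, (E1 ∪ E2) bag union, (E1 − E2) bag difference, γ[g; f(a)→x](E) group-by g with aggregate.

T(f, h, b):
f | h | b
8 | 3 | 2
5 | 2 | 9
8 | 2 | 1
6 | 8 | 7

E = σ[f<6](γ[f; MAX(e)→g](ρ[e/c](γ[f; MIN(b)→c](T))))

Stepwise |·|:
  T → 4
  γ[f; MIN(b)→c](T) → 3
  ρ[e/c](γ[f; MIN(b)→c](T)) → 3
  γ[f; MAX(e)→g](ρ[e/c](γ[f; MIN(b)→c](T))) → 3
  σ[f<6](γ[f; MAX(e)→g](ρ[e/c](γ[f; MIN(b)→c](T)))) → 1

|E| = 1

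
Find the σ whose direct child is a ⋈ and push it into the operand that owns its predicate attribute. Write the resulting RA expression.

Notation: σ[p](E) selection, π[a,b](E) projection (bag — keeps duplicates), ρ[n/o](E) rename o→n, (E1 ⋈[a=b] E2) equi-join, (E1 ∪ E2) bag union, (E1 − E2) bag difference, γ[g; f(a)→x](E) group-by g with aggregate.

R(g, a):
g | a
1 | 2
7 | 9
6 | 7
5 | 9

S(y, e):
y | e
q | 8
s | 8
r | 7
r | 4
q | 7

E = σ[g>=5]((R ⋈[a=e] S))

σ filters on g, owned by the left side.
E' = (σ[g>=5](R) ⋈[a=e] S)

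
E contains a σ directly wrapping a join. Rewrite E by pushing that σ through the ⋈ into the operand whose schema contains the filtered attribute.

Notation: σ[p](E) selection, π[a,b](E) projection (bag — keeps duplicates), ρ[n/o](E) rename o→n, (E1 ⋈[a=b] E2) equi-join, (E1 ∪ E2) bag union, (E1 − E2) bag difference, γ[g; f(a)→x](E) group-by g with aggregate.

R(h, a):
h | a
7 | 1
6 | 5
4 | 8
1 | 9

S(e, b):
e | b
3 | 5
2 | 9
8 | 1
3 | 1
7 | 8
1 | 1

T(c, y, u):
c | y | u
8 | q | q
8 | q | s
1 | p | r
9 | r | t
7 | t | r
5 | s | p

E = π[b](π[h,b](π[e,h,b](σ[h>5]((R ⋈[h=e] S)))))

σ filters on h, owned by the left side.
E' = π[b](π[h,b](π[e,h,b]((σ[h>5](R) ⋈[h=e] S))))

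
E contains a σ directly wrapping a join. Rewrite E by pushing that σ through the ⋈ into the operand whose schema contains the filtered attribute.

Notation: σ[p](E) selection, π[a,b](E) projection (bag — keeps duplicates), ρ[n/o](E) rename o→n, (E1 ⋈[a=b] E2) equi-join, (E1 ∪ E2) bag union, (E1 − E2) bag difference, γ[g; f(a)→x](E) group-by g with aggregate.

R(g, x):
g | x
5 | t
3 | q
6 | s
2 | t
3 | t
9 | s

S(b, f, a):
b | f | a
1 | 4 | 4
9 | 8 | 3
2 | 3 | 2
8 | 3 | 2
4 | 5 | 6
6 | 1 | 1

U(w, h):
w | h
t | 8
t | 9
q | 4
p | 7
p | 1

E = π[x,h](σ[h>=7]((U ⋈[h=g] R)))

σ filters on h, owned by the left side.
E' = π[x,h]((σ[h>=7](U) ⋈[h=g] R))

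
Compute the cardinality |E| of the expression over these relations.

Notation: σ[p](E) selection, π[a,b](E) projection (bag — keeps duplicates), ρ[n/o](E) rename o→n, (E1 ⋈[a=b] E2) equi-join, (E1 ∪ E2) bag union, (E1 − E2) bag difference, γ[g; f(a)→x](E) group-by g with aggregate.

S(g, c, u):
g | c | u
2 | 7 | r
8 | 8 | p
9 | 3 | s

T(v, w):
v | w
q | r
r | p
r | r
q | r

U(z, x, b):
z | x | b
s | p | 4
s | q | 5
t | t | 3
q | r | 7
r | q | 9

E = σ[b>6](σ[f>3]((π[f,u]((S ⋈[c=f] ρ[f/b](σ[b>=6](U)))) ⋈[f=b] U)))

Row counts bottom-up:
  S → 3
  U → 5
  σ[b>=6](U) → 2
  ρ[f/b](σ[b>=6](U)) → 2
  (S ⋈[c=f] ρ[f/b](σ[b>=6](U))) → 1
  π[f,u]((S ⋈[c=f] ρ[f/b](σ[b>=6](U)))) → 1
  U → 5
  (π[f,u]((S ⋈[c=f] ρ[f/b](σ[b>=6](U)))) ⋈[f=b] U) → 1
  σ[f>3]((π[f,u]((S ⋈[c=f] ρ[f/b](σ[b>=6](U)))) ⋈[f=b] U)) → 1
  σ[b>6](σ[f>3]((π[f,u]((S ⋈[c=f] ρ[f/b](σ[b>=6](U)))) ⋈[f=b] U))) → 1

|E| = 1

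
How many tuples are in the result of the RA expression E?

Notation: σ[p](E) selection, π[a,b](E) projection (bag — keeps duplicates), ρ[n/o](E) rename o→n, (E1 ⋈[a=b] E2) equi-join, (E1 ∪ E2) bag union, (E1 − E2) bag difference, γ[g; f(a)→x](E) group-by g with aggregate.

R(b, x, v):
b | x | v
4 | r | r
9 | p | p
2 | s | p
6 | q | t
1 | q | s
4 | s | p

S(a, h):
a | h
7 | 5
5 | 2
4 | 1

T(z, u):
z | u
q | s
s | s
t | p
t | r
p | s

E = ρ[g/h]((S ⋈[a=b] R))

Row counts bottom-up:
  S → 3
  R → 6
  (S ⋈[a=b] R) → 2
  ρ[g/h]((S ⋈[a=b] R)) → 2

|E| = 2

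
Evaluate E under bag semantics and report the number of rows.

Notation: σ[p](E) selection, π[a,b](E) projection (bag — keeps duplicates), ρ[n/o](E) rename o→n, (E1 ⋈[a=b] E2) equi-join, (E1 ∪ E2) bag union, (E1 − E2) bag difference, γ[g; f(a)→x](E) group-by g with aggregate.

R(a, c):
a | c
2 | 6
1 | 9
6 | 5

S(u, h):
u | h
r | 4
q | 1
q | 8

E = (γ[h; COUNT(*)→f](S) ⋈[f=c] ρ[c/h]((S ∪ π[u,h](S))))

Stepwise |·|:
  S → 3
  γ[h; COUNT(*)→f](S) → 3
  S → 3
  S → 3
  π[u,h](S) → 3
  (S ∪ π[u,h](S)) → 6
  ρ[c/h]((S ∪ π[u,h](S))) → 6
  (γ[h; COUNT(*)→f](S) ⋈[f=c] ρ[c/h]((S ∪ π[u,h](S)))) → 6

|E| = 6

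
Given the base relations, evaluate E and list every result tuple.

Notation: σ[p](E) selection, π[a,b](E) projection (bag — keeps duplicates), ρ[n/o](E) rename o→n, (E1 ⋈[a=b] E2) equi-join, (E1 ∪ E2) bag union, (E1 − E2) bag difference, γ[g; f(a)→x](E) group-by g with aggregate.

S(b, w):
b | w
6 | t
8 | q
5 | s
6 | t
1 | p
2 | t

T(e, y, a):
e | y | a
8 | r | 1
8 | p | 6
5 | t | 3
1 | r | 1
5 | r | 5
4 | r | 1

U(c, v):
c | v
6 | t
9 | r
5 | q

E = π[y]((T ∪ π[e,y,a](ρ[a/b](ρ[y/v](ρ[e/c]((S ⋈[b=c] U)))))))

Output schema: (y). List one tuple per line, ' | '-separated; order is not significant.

Row counts bottom-up:
  T → 6
  S → 6
  U → 3
  (S ⋈[b=c] U) → 3
  ρ[e/c]((S ⋈[b=c] U)) → 3
  ρ[y/v](ρ[e/c]((S ⋈[b=c] U))) → 3
  ρ[a/b](ρ[y/v](ρ[e/c]((S ⋈[b=c] U)))) → 3
  π[e,y,a](ρ[a/b](ρ[y/v](ρ[e/c]((S ⋈[b=c] U))))) → 3
  (T ∪ π[e,y,a](ρ[a/b](ρ[y/v](ρ[e/c]((S ⋈[b=c] U)))))) → 9
  π[y]((T ∪ π[e,y,a](ρ[a/b](ρ[y/v](ρ[e/c]((S ⋈[b=c] U))))))) → 9

== RESULT ==
y
p
q
r
r
r
r
t
t
t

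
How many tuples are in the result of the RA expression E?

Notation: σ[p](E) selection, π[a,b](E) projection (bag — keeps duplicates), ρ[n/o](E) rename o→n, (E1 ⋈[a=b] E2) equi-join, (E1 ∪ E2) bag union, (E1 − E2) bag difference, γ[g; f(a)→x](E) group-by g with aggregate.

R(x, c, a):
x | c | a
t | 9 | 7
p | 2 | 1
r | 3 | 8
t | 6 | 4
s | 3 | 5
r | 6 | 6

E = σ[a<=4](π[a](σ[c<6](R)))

Subexpression sizes:
  R → 6
  σ[c<6](R) → 3
  π[a](σ[c<6](R)) → 3
  σ[a<=4](π[a](σ[c<6](R))) → 1

|E| = 1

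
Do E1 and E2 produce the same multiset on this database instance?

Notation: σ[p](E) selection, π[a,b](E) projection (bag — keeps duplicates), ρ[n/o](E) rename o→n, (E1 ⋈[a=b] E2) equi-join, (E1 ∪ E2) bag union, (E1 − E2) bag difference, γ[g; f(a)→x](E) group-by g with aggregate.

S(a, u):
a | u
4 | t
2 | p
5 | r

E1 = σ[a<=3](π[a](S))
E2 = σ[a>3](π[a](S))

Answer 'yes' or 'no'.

E1 per-node cardinality:
  S → 3
  π[a](S) → 3
  σ[a<=3](π[a](S)) → 1
E2 per-node cardinality:
  S → 3
  π[a](S) → 3
  σ[a>3](π[a](S)) → 2

E1 result:
a
2
E2 result:
a
4
5
Witness: (2,) appears 1× in E1 but 0× in E2.

no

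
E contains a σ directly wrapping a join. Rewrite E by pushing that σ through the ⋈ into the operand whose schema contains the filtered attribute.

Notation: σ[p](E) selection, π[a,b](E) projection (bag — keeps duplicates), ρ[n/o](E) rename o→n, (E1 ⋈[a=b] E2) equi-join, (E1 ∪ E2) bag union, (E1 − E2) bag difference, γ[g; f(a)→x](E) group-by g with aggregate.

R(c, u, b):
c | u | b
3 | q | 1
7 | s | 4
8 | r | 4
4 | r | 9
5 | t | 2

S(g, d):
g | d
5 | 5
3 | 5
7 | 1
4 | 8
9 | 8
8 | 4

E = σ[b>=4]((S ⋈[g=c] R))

σ filters on b, owned by the right side.
E' = (S ⋈[g=c] σ[b>=4](R))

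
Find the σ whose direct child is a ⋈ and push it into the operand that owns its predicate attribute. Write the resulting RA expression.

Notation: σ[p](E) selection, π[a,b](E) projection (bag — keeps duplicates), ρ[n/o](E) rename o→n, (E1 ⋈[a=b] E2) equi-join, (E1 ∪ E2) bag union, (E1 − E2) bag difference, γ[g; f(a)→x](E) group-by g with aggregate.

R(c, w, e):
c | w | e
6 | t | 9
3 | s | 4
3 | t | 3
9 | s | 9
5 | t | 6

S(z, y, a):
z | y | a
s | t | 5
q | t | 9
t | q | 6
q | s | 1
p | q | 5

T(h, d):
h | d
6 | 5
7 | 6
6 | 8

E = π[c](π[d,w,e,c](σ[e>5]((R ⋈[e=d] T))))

σ filters on e, owned by the left side.
E' = π[c](π[d,w,e,c]((σ[e>5](R) ⋈[e=d] T)))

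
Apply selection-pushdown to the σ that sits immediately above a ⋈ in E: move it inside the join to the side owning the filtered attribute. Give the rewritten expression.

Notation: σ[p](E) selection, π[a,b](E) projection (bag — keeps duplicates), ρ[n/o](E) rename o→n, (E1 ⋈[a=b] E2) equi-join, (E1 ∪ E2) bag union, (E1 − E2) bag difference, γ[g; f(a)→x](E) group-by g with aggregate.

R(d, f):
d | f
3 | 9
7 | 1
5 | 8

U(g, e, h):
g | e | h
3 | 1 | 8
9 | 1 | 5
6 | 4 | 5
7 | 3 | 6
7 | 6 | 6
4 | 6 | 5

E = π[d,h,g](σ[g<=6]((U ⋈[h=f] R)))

σ filters on g, owned by the left side.
E' = π[d,h,g]((σ[g<=6](U) ⋈[h=f] R))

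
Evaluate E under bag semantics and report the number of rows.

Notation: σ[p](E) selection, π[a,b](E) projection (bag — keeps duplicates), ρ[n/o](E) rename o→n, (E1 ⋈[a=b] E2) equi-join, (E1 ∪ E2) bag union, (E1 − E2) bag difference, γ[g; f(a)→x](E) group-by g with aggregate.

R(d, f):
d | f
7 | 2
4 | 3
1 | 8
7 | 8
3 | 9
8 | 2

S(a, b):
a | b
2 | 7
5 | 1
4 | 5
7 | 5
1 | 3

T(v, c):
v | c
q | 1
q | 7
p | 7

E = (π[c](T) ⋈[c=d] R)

Stepwise |·|:
  T → 3
  π[c](T) → 3
  R → 6
  (π[c](T) ⋈[c=d] R) → 5

|E| = 5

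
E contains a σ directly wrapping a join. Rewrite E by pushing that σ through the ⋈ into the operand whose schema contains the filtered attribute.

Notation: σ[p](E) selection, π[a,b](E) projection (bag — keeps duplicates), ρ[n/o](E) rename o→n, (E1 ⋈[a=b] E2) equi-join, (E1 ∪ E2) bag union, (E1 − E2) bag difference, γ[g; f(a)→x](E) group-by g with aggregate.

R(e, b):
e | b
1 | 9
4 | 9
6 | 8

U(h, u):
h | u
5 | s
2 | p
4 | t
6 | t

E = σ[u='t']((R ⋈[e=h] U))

σ filters on u, owned by the right side.
E' = (R ⋈[e=h] σ[u='t'](U))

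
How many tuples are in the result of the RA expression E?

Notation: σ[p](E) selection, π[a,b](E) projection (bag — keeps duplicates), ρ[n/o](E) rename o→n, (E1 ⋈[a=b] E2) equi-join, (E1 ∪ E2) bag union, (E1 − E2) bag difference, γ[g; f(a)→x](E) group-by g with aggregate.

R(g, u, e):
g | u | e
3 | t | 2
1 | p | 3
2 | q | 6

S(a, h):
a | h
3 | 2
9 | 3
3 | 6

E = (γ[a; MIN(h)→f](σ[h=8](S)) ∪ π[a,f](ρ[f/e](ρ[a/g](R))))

Per-node cardinality:
  S → 3
  σ[h=8](S) → 0
  γ[a; MIN(h)→f](σ[h=8](S)) → 0
  R → 3
  ρ[a/g](R) → 3
  ρ[f/e](ρ[a/g](R)) → 3
  π[a,f](ρ[f/e](ρ[a/g](R))) → 3
  (γ[a; MIN(h)→f](σ[h=8](S)) ∪ π[a,f](ρ[f/e](ρ[a/g](R)))) → 3

|E| = 3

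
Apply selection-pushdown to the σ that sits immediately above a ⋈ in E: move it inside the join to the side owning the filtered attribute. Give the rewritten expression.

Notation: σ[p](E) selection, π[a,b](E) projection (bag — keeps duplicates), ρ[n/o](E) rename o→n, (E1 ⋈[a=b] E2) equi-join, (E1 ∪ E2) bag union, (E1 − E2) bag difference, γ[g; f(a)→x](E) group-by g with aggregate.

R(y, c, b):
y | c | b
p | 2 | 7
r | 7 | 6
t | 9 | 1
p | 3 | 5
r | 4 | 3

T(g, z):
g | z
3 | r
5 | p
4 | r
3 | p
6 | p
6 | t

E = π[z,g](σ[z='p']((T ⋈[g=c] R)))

σ filters on z, owned by the left side.
E' = π[z,g]((σ[z='p'](T) ⋈[g=c] R))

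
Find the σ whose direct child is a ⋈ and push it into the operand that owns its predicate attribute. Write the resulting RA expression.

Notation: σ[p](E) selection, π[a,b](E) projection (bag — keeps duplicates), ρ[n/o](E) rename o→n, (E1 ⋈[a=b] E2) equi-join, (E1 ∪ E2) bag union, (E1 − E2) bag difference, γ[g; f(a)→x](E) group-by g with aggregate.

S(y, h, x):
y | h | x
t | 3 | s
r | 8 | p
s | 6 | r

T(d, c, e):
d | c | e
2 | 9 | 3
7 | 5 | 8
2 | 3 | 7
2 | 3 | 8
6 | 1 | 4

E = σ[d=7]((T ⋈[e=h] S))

σ filters on d, owned by the left side.
E' = (σ[d=7](T) ⋈[e=h] S)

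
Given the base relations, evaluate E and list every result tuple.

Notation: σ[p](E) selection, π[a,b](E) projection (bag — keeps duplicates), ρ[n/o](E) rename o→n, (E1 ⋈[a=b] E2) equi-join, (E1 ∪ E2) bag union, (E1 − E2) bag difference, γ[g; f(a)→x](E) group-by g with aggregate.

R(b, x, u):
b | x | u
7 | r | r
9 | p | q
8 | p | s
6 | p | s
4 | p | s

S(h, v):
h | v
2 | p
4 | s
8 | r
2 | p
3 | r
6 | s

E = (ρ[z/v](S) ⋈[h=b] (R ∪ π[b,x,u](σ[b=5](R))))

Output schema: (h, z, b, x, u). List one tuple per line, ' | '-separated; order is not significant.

Row counts bottom-up:
  S → 6
  ρ[z/v](S) → 6
  R → 5
  R → 5
  σ[b=5](R) → 0
  π[b,x,u](σ[b=5](R)) → 0
  (R ∪ π[b,x,u](σ[b=5](R))) → 5
  (ρ[z/v](S) ⋈[h=b] (R ∪ π[b,x,u](σ[b=5](R)))) → 3

== RESULT ==
h | z | b | x | u
4 | s | 4 | p | s
6 | s | 6 | p | s
8 | r | 8 | p | s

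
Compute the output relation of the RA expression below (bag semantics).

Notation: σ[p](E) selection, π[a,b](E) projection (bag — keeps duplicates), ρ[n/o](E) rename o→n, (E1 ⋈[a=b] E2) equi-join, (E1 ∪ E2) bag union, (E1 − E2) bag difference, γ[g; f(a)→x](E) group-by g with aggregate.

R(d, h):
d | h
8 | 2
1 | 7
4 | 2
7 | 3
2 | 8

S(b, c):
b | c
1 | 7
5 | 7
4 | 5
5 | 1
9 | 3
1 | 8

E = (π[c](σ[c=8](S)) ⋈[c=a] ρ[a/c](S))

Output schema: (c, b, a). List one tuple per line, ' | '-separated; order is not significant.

Subexpression sizes:
  S → 6
  σ[c=8](S) → 1
  π[c](σ[c=8](S)) → 1
  S → 6
  ρ[a/c](S) → 6
  (π[c](σ[c=8](S)) ⋈[c=a] ρ[a/c](S)) → 1

== RESULT ==
c | b | a
8 | 1 | 8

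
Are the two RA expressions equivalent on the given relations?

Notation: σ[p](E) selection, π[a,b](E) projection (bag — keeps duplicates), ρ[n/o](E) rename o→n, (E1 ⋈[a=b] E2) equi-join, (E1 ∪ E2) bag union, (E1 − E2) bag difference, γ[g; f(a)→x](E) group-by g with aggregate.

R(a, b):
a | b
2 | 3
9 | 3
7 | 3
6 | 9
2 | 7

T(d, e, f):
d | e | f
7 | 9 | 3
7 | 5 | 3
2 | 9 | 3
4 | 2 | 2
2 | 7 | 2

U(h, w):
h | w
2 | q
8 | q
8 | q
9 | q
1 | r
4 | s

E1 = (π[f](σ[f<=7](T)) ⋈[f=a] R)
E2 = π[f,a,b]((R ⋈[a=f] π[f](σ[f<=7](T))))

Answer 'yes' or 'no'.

E1 stepwise |·|:
  T → 5
  σ[f<=7](T) → 5
  π[f](σ[f<=7](T)) → 5
  R → 5
  (π[f](σ[f<=7](T)) ⋈[f=a] R) → 4
E2 stepwise |·|:
  R → 5
  T → 5
  σ[f<=7](T) → 5
  π[f](σ[f<=7](T)) → 5
  (R ⋈[a=f] π[f](σ[f<=7](T))) → 4
  π[f,a,b]((R ⋈[a=f] π[f](σ[f<=7](T)))) → 4

E1 and E2 produce the same multiset:
f | a | b
2 | 2 | 3
2 | 2 | 3
2 | 2 | 7
2 | 2 | 7

yes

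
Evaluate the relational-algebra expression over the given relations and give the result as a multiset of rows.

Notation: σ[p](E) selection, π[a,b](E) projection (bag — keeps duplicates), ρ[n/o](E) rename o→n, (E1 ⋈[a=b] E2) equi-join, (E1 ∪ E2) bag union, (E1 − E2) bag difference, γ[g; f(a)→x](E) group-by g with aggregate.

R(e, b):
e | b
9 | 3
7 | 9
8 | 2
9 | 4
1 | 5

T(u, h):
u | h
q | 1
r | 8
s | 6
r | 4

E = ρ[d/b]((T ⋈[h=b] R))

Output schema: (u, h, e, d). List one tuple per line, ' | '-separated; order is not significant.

Row counts bottom-up:
  T → 4
  R → 5
  (T ⋈[h=b] R) → 1
  ρ[d/b]((T ⋈[h=b] R)) → 1

== RESULT ==
u | h | e | d
r | 4 | 9 | 4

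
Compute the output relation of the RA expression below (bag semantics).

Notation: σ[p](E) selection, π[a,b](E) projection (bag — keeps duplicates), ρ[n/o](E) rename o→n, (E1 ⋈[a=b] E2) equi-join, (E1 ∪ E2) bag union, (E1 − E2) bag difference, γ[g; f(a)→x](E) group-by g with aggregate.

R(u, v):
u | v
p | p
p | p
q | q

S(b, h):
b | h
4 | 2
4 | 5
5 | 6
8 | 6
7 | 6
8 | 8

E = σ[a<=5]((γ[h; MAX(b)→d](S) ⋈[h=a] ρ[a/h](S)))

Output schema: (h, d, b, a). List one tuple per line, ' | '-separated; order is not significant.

Row counts bottom-up:
  S → 6
  γ[h; MAX(b)→d](S) → 4
  S → 6
  ρ[a/h](S) → 6
  (γ[h; MAX(b)→d](S) ⋈[h=a] ρ[a/h](S)) → 6
  σ[a<=5]((γ[h; MAX(b)→d](S) ⋈[h=a] ρ[a/h](S))) → 2

== RESULT ==
h | d | b | a
2 | 4 | 4 | 2
5 | 4 | 4 | 5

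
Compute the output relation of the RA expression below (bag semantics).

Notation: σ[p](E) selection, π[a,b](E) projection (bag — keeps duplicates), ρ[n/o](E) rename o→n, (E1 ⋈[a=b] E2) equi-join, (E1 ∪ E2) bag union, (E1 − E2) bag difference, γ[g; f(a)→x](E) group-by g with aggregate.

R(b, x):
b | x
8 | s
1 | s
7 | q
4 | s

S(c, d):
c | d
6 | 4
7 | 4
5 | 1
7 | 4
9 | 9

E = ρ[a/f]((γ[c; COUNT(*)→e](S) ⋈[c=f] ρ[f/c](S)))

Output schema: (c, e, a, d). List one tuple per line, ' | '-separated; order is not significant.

Row counts bottom-up:
  S → 5
  γ[c; COUNT(*)→e](S) → 4
  S → 5
  ρ[f/c](S) → 5
  (γ[c; COUNT(*)→e](S) ⋈[c=f] ρ[f/c](S)) → 5
  ρ[a/f]((γ[c; COUNT(*)→e](S) ⋈[c=f] ρ[f/c](S))) → 5

== RESULT ==
c | e | a | d
5 | 1 | 5 | 1
6 | 1 | 6 | 4
7 | 2 | 7 | 4
7 | 2 | 7 | 4
9 | 1 | 9 | 9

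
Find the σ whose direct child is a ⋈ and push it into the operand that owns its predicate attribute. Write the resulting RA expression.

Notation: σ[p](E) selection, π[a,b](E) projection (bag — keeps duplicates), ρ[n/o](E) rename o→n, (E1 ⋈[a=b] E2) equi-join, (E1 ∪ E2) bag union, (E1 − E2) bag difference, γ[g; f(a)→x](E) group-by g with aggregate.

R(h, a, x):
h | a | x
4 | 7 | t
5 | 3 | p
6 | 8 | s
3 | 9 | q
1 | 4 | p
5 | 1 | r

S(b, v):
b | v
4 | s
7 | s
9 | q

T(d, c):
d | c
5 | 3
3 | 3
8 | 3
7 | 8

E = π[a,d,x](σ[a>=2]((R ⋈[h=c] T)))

σ filters on a, owned by the left side.
E' = π[a,d,x]((σ[a>=2](R) ⋈[h=c] T))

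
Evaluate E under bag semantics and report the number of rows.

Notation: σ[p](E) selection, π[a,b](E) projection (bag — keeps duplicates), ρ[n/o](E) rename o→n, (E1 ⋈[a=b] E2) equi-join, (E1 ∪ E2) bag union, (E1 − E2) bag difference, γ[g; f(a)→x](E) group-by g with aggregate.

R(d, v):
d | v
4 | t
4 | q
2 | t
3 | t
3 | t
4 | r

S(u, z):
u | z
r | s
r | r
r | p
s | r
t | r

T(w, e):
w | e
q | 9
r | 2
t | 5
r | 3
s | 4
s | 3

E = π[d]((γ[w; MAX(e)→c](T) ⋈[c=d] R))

Stepwise |·|:
  T → 6
  γ[w; MAX(e)→c](T) → 4
  R → 6
  (γ[w; MAX(e)→c](T) ⋈[c=d] R) → 5
  π[d]((γ[w; MAX(e)→c](T) ⋈[c=d] R)) → 5

|E| = 5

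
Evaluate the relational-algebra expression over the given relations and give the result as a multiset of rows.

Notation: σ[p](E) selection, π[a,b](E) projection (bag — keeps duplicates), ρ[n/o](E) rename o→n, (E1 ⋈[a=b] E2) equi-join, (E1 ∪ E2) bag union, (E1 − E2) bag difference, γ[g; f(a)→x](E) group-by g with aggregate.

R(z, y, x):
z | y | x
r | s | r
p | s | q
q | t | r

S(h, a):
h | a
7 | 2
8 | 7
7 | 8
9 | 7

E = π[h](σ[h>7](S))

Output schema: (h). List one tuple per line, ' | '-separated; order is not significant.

Per-node cardinality:
  S → 4
  σ[h>7](S) → 2
  π[h](σ[h>7](S)) → 2

== RESULT ==
h
8
9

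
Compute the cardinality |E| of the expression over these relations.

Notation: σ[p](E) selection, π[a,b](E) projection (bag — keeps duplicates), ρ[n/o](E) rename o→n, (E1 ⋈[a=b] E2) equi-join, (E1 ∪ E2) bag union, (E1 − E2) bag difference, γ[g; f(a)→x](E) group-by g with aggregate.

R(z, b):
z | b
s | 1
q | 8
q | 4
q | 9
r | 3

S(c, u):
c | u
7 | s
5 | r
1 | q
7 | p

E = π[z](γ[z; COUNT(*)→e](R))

Per-node cardinality:
  R → 5
  γ[z; COUNT(*)→e](R) → 3
  π[z](γ[z; COUNT(*)→e](R)) → 3

|E| = 3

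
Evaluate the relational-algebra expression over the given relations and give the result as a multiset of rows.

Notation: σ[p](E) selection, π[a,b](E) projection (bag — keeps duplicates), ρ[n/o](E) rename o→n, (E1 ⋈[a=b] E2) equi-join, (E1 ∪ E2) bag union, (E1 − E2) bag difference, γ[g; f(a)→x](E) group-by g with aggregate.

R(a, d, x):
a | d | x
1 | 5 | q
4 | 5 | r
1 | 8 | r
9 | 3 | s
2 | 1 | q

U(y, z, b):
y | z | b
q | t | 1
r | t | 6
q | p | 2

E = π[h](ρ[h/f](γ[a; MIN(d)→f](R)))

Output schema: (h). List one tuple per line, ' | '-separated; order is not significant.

Per-node cardinality:
  R → 5
  γ[a; MIN(d)→f](R) → 4
  ρ[h/f](γ[a; MIN(d)→f](R)) → 4
  π[h](ρ[h/f](γ[a; MIN(d)→f](R))) → 4

== RESULT ==
h
1
3
5
5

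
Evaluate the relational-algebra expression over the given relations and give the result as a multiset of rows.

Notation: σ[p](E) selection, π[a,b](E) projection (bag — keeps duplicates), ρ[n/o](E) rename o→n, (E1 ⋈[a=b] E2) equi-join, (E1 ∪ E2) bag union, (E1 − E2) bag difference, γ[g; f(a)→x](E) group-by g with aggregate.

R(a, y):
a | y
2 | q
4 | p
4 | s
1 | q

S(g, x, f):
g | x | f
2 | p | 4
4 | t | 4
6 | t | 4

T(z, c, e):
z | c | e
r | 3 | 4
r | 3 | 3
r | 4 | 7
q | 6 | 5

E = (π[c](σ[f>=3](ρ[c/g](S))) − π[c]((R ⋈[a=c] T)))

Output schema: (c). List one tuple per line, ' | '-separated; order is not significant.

Row counts bottom-up:
  S → 3
  ρ[c/g](S) → 3
  σ[f>=3](ρ[c/g](S)) → 3
  π[c](σ[f>=3](ρ[c/g](S))) → 3
  R → 4
  T → 4
  (R ⋈[a=c] T) → 2
  π[c]((R ⋈[a=c] T)) → 2
  (π[c](σ[f>=3](ρ[c/g](S))) − π[c]((R ⋈[a=c] T))) → 2

== RESULT ==
c
2
6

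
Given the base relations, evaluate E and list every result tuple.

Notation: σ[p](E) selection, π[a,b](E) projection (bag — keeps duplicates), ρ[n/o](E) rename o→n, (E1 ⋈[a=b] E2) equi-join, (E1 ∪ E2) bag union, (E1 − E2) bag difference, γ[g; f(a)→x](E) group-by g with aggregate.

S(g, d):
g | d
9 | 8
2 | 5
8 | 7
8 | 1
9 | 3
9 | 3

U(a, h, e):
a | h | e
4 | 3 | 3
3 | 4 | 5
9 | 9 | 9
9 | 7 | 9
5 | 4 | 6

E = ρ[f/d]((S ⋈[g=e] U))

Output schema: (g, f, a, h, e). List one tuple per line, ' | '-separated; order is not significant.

Row counts bottom-up:
  S → 6
  U → 5
  (S ⋈[g=e] U) → 6
  ρ[f/d]((S ⋈[g=e] U)) → 6

== RESULT ==
g | f | a | h | e
9 | 3 | 9 | 7 | 9
9 | 3 | 9 | 7 | 9
9 | 3 | 9 | 9 | 9
9 | 3 | 9 | 9 | 9
9 | 8 | 9 | 7 | 9
9 | 8 | 9 | 9 | 9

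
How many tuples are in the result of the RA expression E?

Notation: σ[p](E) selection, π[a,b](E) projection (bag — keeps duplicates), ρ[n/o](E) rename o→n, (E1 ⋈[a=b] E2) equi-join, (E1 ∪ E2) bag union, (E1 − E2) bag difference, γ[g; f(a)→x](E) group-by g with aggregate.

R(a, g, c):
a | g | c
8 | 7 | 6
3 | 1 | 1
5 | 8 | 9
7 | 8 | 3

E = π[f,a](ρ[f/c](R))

Row counts bottom-up:
  R → 4
  ρ[f/c](R) → 4
  π[f,a](ρ[f/c](R)) → 4

|E| = 4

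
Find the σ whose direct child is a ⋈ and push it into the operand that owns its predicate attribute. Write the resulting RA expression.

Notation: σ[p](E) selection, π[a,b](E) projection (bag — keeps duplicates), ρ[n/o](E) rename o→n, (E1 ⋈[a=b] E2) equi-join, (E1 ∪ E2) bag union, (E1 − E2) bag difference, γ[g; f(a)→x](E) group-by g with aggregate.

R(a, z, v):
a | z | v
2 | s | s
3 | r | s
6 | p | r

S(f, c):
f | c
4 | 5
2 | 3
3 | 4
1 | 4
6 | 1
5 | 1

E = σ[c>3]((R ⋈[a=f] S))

σ filters on c, owned by the right side.
E' = (R ⋈[a=f] σ[c>3](S))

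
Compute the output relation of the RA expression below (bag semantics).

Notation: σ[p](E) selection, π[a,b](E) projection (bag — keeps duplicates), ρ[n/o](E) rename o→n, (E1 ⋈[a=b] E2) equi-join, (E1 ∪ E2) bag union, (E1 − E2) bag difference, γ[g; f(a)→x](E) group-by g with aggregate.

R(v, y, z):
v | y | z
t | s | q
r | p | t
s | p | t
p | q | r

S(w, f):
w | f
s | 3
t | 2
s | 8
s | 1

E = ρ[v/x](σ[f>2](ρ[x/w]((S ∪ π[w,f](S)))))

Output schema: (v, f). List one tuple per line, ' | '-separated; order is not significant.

Per-node cardinality:
  S → 4
  S → 4
  π[w,f](S) → 4
  (S ∪ π[w,f](S)) → 8
  ρ[x/w]((S ∪ π[w,f](S))) → 8
  σ[f>2](ρ[x/w]((S ∪ π[w,f](S)))) → 4
  ρ[v/x](σ[f>2](ρ[x/w]((S ∪ π[w,f](S))))) → 4

== RESULT ==
v | f
s | 3
s | 3
s | 8
s | 8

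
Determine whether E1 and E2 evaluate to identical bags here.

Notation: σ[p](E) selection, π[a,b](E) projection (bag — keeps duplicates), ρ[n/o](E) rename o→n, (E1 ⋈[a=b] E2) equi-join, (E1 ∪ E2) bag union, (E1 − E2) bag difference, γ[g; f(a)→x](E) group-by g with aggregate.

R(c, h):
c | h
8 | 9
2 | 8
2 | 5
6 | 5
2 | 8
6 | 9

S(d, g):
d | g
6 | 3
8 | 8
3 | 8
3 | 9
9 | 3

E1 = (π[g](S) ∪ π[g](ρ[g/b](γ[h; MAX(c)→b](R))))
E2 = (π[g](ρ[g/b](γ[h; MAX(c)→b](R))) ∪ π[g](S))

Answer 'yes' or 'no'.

E1 stepwise |·|:
  S → 5
  π[g](S) → 5
  R → 6
  γ[h; MAX(c)→b](R) → 3
  ρ[g/b](γ[h; MAX(c)→b](R)) → 3
  π[g](ρ[g/b](γ[h; MAX(c)→b](R))) → 3
  (π[g](S) ∪ π[g](ρ[g/b](γ[h; MAX(c)→b](R)))) → 8
E2 stepwise |·|:
  R → 6
  γ[h; MAX(c)→b](R) → 3
  ρ[g/b](γ[h; MAX(c)→b](R)) → 3
  π[g](ρ[g/b](γ[h; MAX(c)→b](R))) → 3
  S → 5
  π[g](S) → 5
  (π[g](ρ[g/b](γ[h; MAX(c)→b](R))) ∪ π[g](S)) → 8

E1 and E2 produce the same multiset:
g
2
3
3
6
8
8
8
9

yes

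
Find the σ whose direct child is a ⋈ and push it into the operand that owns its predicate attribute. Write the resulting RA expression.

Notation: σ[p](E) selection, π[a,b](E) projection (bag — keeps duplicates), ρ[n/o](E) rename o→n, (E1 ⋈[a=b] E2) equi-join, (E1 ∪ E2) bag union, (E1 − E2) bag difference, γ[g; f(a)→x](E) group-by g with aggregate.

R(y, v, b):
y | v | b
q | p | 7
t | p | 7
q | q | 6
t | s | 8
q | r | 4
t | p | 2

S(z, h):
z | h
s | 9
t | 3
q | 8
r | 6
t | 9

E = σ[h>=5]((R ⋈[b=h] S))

σ filters on h, owned by the right side.
E' = (R ⋈[b=h] σ[h>=5](S))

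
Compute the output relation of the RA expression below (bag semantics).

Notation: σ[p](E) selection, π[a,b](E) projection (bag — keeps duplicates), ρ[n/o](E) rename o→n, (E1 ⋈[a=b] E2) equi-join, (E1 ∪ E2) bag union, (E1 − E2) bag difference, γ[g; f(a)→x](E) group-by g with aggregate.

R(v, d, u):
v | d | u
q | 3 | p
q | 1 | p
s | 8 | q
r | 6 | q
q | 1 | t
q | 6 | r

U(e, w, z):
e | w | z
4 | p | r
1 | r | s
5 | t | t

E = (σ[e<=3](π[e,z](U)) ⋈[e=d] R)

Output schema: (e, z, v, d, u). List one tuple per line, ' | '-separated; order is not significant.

Row counts bottom-up:
  U → 3
  π[e,z](U) → 3
  σ[e<=3](π[e,z](U)) → 1
  R → 6
  (σ[e<=3](π[e,z](U)) ⋈[e=d] R) → 2

== RESULT ==
e | z | v | d | u
1 | s | q | 1 | p
1 | s | q | 1 | t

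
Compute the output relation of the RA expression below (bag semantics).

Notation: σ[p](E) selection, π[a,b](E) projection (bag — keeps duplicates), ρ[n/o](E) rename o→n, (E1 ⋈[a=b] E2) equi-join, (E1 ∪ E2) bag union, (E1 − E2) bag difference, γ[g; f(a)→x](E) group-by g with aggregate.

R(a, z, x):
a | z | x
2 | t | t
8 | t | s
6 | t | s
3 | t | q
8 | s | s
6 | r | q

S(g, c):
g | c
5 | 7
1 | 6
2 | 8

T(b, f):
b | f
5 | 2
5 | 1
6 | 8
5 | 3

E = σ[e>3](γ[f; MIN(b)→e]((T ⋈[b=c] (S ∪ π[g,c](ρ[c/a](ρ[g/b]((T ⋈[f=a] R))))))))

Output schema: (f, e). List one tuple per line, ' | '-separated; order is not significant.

Subexpression sizes:
  T → 4
  S → 3
  T → 4
  R → 6
  (T ⋈[f=a] R) → 4
  ρ[g/b]((T ⋈[f=a] R)) → 4
  ρ[c/a](ρ[g/b]((T ⋈[f=a] R))) → 4
  π[g,c](ρ[c/a](ρ[g/b]((T ⋈[f=a] R)))) → 4
  (S ∪ π[g,c](ρ[c/a](ρ[g/b]((T ⋈[f=a] R))))) → 7
  (T ⋈[b=c] (S ∪ π[g,c](ρ[c/a](ρ[g/b]((T ⋈[f=a] R)))))) → 1
  γ[f; MIN(b)→e]((T ⋈[b=c] (S ∪ π[g,c](ρ[c/a](ρ[g/b]((T ⋈[f=a] R))))))) → 1
  σ[e>3](γ[f; MIN(b)→e]((T ⋈[b=c] (S ∪ π[g,c](ρ[c/a](ρ[g/b]((T ⋈[f=a] R)))))))) → 1

== RESULT ==
f | e
8 | 6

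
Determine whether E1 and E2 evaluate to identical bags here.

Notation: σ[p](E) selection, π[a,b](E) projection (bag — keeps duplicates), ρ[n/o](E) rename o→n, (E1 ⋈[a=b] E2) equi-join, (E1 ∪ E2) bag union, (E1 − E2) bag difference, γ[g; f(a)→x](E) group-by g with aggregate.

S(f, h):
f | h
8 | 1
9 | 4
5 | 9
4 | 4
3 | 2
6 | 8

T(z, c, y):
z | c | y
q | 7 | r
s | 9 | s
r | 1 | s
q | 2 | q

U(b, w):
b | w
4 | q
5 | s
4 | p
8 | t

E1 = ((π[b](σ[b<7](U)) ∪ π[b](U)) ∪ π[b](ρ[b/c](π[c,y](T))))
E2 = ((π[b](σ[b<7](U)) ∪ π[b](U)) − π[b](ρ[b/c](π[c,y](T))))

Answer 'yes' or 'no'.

E1 stepwise |·|:
  U → 4
  σ[b<7](U) → 3
  π[b](σ[b<7](U)) → 3
  U → 4
  π[b](U) → 4
  (π[b](σ[b<7](U)) ∪ π[b](U)) → 7
  T → 4
  π[c,y](T) → 4
  ρ[b/c](π[c,y](T)) → 4
  π[b](ρ[b/c](π[c,y](T))) → 4
  ((π[b](σ[b<7](U)) ∪ π[b](U)) ∪ π[b](ρ[b/c](π[c,y](T)))) → 11
E2 stepwise |·|:
  U → 4
  σ[b<7](U) → 3
  π[b](σ[b<7](U)) → 3
  U → 4
  π[b](U) → 4
  (π[b](σ[b<7](U)) ∪ π[b](U)) → 7
  T → 4
  π[c,y](T) → 4
  ρ[b/c](π[c,y](T)) → 4
  π[b](ρ[b/c](π[c,y](T))) → 4
  ((π[b](σ[b<7](U)) ∪ π[b](U)) − π[b](ρ[b/c](π[c,y](T)))) → 7

E1 result:
b
1
2
4
4
4
4
5
5
7
8
9
E2 result:
b
4
4
4
4
5
5
8
Witness: (2,) appears 1× in E1 but 0× in E2.

no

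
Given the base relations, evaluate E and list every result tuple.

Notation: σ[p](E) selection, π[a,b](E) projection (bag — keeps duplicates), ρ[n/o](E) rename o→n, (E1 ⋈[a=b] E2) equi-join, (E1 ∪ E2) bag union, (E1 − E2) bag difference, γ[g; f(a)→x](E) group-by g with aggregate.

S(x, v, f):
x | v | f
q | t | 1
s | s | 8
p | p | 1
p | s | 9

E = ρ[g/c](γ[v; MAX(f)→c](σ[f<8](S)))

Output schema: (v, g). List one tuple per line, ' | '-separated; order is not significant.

Row counts bottom-up:
  S → 4
  σ[f<8](S) → 2
  γ[v; MAX(f)→c](σ[f<8](S)) → 2
  ρ[g/c](γ[v; MAX(f)→c](σ[f<8](S))) → 2

== RESULT ==
v | g
p | 1
t | 1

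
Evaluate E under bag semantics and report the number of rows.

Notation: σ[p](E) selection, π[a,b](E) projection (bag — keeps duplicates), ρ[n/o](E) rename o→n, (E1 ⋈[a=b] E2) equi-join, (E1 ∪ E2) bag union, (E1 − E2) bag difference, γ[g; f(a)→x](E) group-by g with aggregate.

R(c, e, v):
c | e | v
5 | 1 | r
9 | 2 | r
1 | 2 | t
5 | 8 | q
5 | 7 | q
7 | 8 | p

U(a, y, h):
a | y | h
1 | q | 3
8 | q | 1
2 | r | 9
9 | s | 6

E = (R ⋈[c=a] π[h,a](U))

Subexpression sizes:
  R → 6
  U → 4
  π[h,a](U) → 4
  (R ⋈[c=a] π[h,a](U)) → 2

|E| = 2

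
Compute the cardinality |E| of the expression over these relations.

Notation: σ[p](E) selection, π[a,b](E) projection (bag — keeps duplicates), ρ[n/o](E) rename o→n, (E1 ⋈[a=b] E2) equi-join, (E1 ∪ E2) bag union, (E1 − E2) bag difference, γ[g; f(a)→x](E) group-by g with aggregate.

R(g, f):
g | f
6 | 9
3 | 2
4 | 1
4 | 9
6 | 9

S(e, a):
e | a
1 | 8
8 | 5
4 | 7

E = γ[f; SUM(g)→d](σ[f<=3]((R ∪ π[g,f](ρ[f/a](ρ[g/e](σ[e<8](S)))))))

Stepwise |·|:
  R → 5
  S → 3
  σ[e<8](S) → 2
  ρ[g/e](σ[e<8](S)) → 2
  ρ[f/a](ρ[g/e](σ[e<8](S))) → 2
  π[g,f](ρ[f/a](ρ[g/e](σ[e<8](S)))) → 2
  (R ∪ π[g,f](ρ[f/a](ρ[g/e](σ[e<8](S))))) → 7
  σ[f<=3]((R ∪ π[g,f](ρ[f/a](ρ[g/e](σ[e<8](S)))))) → 2
  γ[f; SUM(g)→d](σ[f<=3]((R ∪ π[g,f](ρ[f/a](ρ[g/e](σ[e<8](S))))))) → 2

|E| = 2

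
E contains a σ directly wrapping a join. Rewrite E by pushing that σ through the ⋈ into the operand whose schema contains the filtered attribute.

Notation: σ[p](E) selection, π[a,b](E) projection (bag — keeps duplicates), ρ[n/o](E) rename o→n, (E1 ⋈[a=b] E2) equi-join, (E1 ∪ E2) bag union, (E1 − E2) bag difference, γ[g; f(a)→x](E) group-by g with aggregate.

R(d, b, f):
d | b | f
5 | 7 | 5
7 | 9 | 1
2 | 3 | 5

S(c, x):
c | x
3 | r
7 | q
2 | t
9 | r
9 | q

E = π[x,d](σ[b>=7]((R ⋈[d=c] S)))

σ filters on b, owned by the left side.
E' = π[x,d]((σ[b>=7](R) ⋈[d=c] S))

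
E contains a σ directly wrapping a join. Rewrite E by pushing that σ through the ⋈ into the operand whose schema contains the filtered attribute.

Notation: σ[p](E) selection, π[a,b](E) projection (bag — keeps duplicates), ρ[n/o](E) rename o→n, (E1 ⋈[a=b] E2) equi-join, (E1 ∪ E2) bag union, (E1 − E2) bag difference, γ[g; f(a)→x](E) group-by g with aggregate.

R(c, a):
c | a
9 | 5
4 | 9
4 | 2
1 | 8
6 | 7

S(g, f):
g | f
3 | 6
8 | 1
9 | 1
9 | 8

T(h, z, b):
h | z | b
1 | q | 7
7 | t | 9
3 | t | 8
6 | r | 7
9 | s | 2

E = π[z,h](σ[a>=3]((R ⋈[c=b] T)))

σ filters on a, owned by the left side.
E' = π[z,h]((σ[a>=3](R) ⋈[c=b] T))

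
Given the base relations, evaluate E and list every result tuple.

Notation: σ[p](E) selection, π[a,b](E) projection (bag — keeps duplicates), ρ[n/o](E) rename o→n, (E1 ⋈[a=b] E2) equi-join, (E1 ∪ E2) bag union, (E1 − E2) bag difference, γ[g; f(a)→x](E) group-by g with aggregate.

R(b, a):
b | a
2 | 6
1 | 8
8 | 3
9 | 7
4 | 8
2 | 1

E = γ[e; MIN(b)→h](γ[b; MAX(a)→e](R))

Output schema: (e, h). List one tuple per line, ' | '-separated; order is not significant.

Per-node cardinality:
  R → 6
  γ[b; MAX(a)→e](R) → 5
  γ[e; MIN(b)→h](γ[b; MAX(a)→e](R)) → 4

== RESULT ==
e | h
3 | 8
6 | 2
7 | 9
8 | 1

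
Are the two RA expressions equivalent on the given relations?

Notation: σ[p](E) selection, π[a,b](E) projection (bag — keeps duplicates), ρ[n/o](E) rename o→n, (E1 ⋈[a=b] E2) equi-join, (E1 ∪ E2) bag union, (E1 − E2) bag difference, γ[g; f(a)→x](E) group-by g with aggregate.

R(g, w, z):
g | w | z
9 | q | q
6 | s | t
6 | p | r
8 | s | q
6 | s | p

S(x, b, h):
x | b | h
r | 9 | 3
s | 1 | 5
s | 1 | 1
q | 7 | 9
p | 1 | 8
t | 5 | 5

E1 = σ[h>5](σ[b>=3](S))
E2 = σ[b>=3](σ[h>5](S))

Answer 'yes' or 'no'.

E1 row counts bottom-up:
  S → 6
  σ[b>=3](S) → 3
  σ[h>5](σ[b>=3](S)) → 1
E2 row counts bottom-up:
  S → 6
  σ[h>5](S) → 2
  σ[b>=3](σ[h>5](S)) → 1

E1 and E2 produce the same multiset:
x | b | h
q | 7 | 9

yes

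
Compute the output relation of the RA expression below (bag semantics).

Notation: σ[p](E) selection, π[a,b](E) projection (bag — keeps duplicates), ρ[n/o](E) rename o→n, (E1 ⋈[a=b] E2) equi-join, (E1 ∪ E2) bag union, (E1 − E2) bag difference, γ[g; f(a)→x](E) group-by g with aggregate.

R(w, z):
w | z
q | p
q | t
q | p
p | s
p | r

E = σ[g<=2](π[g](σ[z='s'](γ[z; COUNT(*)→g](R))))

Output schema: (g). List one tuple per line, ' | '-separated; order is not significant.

Stepwise |·|:
  R → 5
  γ[z; COUNT(*)→g](R) → 4
  σ[z='s'](γ[z; COUNT(*)→g](R)) → 1
  π[g](σ[z='s'](γ[z; COUNT(*)→g](R))) → 1
  σ[g<=2](π[g](σ[z='s'](γ[z; COUNT(*)→g](R)))) → 1

== RESULT ==
g
1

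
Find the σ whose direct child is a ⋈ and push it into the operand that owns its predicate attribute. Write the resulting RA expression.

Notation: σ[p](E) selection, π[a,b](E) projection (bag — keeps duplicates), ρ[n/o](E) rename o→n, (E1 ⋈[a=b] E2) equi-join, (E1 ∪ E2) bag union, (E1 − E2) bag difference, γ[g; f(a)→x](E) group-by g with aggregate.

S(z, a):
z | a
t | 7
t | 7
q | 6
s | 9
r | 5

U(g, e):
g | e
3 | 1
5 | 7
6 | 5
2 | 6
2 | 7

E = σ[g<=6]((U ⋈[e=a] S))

σ filters on g, owned by the left side.
E' = (σ[g<=6](U) ⋈[e=a] S)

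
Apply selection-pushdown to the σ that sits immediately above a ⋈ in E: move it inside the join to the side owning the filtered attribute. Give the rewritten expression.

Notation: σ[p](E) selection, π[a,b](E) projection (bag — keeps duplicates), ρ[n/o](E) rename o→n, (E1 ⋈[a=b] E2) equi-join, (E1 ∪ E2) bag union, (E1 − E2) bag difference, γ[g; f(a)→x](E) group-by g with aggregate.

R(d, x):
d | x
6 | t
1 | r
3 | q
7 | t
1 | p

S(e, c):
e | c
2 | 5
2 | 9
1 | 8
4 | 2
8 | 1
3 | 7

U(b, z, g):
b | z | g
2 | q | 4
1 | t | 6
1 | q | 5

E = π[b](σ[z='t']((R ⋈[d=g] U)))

σ filters on z, owned by the right side.
E' = π[b]((R ⋈[d=g] σ[z='t'](U)))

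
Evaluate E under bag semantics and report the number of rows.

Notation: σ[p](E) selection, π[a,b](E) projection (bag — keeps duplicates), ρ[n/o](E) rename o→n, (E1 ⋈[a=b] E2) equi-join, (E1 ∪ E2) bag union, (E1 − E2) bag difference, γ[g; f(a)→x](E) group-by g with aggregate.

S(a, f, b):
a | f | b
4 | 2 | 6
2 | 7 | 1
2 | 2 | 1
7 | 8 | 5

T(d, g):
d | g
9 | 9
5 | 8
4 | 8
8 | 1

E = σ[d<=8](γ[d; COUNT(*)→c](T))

Subexpression sizes:
  T → 4
  γ[d; COUNT(*)→c](T) → 4
  σ[d<=8](γ[d; COUNT(*)→c](T)) → 3

|E| = 3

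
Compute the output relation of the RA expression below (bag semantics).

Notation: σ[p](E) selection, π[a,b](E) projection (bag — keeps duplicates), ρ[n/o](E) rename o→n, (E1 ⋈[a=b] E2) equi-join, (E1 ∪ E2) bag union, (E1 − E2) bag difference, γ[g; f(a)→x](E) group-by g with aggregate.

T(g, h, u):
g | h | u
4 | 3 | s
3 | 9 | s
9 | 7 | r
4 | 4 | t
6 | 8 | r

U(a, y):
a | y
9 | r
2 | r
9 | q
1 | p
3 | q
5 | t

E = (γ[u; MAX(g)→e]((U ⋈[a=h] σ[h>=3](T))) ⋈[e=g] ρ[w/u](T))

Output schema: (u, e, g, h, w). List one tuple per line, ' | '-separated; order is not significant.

Row counts bottom-up:
  U → 6
  T → 5
  σ[h>=3](T) → 5
  (U ⋈[a=h] σ[h>=3](T)) → 3
  γ[u; MAX(g)→e]((U ⋈[a=h] σ[h>=3](T))) → 1
  T → 5
  ρ[w/u](T) → 5
  (γ[u; MAX(g)→e]((U ⋈[a=h] σ[h>=3](T))) ⋈[e=g] ρ[w/u](T)) → 2

== RESULT ==
u | e | g | h | w
s | 4 | 4 | 3 | s
s | 4 | 4 | 4 | t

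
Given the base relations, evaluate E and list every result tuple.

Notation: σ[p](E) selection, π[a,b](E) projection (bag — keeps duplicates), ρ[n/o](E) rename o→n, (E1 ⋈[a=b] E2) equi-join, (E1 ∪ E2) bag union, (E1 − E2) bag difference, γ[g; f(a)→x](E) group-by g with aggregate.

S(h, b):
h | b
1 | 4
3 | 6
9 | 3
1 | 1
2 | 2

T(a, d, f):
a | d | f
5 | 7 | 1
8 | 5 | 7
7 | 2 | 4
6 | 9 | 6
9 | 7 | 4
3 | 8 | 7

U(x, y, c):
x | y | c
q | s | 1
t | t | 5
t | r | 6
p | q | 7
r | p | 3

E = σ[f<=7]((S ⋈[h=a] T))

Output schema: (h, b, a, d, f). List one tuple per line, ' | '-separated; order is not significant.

Row counts bottom-up:
  S → 5
  T → 6
  (S ⋈[h=a] T) → 2
  σ[f<=7]((S ⋈[h=a] T)) → 2

== RESULT ==
h | b | a | d | f
3 | 6 | 3 | 8 | 7
9 | 3 | 9 | 7 | 4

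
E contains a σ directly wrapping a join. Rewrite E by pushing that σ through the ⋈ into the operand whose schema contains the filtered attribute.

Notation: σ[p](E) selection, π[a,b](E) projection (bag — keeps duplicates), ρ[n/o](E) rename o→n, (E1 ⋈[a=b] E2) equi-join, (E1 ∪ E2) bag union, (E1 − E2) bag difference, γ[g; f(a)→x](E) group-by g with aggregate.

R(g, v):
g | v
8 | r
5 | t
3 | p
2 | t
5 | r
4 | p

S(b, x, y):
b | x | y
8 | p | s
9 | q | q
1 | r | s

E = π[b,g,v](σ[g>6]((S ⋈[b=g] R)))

σ filters on g, owned by the right side.
E' = π[b,g,v]((S ⋈[b=g] σ[g>6](R)))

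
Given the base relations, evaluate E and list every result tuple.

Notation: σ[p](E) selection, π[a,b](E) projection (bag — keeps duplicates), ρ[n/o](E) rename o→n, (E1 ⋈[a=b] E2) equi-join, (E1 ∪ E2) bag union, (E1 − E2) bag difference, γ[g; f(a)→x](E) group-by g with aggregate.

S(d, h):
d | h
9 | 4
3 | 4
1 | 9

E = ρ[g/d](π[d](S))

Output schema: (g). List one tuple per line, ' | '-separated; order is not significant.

Stepwise |·|:
  S → 3
  π[d](S) → 3
  ρ[g/d](π[d](S)) → 3

== RESULT ==
g
1
3
9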